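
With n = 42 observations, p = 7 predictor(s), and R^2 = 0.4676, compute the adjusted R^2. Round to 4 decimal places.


Adjusted R^2 = 1 - (1 - R^2) * (n-1)/(n-p-1).
(1 - R^2) = 0.5324.
(n-1)/(n-p-1) = 41/34.
(1 - R^2) * (n-1) = 0.5324 * 41 = 21.8284.
Divide by (n-p-1): 21.8284 / 34 = 0.6420.
Adj R^2 = 1 - 0.6420 = 0.3580.

0.3580


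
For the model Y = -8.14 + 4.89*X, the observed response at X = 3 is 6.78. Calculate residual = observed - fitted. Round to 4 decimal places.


Predicted = -8.14 + 4.89 * 3 = 6.5300.
Residual = 6.78 - 6.5300 = 0.2500.

0.2500


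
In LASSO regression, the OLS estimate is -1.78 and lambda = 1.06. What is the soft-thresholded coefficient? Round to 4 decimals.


|beta_OLS| = 1.78.
lambda = 1.06.
Since |beta| > lambda, coefficient = sign(beta)*(|beta| - lambda) = -0.7200.
Result = -0.7200.

-0.7200


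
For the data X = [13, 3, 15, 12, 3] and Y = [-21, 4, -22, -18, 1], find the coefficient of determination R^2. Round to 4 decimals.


The fitted line is Y = 8.8072 + -2.1747*X.
SSres = 10.7470, SStot = 638.8000.
R^2 = 1 - SSres/SStot = 0.9832.

0.9832


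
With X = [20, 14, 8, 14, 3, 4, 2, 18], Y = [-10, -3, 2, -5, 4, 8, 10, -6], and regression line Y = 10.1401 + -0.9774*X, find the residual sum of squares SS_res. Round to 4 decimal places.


Predicted values from Y = 10.1401 + -0.9774*X.
Residuals: [-0.5921, 0.5435, -0.3209, -1.4565, -3.2079, 1.7695, 1.8147, 1.4531].
SSres = 21.6967.

21.6967


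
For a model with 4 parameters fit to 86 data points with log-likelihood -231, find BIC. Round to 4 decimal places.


Compute k*ln(n) = 4*ln(86) = 4*4.454347 = 17.817388.
Then -2*loglik = 462.
BIC = 17.817388 + 462 = 479.817388, which rounds to 479.8174.

479.8174


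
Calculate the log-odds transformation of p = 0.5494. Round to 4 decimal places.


1 - p = 0.4506.
p/(1-p) = 1.2193.
logit = ln(1.2193) = 0.1982.

0.1982


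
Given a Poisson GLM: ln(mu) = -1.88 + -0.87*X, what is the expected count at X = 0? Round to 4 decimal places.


Linear predictor: eta = -1.88 + (-0.87)(0) = -1.8800.
Expected count: mu = exp(-1.8800) = 0.1526.

0.1526


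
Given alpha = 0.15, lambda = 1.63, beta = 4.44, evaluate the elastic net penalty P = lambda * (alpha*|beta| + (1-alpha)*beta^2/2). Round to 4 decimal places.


alpha * |beta| = 0.15 * 4.44 = 0.6660.
(1-alpha) * beta^2/2 = 0.85 * 19.7136/2 = 8.3783.
Total = 1.63 * (0.6660 + 8.3783) = 14.7422.

14.7422


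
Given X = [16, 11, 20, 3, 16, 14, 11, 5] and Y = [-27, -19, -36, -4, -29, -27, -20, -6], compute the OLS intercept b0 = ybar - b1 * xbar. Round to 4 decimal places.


The slope is b1 = -1.9353.
Sample means are xbar = 12.0000 and ybar = -21.0000.
Intercept: b0 = -21.0000 - (-1.9353)(12.0000) = 2.2241.

2.2241


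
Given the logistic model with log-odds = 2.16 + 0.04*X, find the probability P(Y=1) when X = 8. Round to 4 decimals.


z = 2.16 + 0.04 * 8 = 2.4800.
Sigmoid: P = 1 / (1 + exp(-2.4800)) = 0.9227.

0.9227


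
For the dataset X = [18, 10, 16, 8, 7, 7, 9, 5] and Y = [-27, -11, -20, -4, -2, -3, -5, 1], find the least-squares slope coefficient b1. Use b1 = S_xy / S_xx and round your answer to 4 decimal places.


The sample means are xbar = 10.0000 and ybar = -8.8750.
Compute S_xx = 148.0000 and S_xy = -313.0000.
Slope b1 = S_xy / S_xx = -313.0000 / 148.0000 = -2.1149.

-2.1149


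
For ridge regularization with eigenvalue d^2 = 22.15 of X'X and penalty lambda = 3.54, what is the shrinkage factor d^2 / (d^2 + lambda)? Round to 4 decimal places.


Compute the denominator: 22.15 + 3.54 = 25.6900.
Shrinkage factor = 22.15 / 25.6900 = 0.8622.

0.8622


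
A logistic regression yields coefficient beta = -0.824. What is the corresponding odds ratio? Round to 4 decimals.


The odds ratio is computed as:
OR = e^(-0.824) = 0.4387.

0.4387


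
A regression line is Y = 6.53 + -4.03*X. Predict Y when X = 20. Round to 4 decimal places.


Predicted value:
Y = 6.53 + (-4.03)(20) = 6.53 + -80.6000 = -74.0700.

-74.0700


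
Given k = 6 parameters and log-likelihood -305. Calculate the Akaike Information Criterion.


Compute:
2k = 2*6 = 12.
-2*loglik = -2*(-305) = 610.
AIC = 12 + 610 = 622.

622


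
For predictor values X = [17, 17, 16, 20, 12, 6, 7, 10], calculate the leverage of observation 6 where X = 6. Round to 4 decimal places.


Mean of X: xbar = 13.1250.
SXX = 184.8750.
For X = 6: h = 1/8 + (6 - 13.1250)^2/184.8750 = 0.3996.

0.3996


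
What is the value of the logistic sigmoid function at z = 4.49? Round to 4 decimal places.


First, exp(-4.4900) = 0.0112.
Then sigma(z) = 1/(1 + 0.0112) = 0.9889.

0.9889


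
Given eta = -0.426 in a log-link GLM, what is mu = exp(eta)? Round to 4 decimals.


The inverse log link gives:
mu = exp(-0.426) = 0.6531.

0.6531


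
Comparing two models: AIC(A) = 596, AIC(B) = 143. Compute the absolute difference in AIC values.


|AIC_A - AIC_B| = |596 - 143| = 453.
Model B is preferred (lower AIC).

453


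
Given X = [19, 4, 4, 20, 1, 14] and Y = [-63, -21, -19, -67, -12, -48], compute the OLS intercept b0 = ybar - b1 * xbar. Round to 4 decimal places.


The slope is b1 = -2.8750.
Sample means are xbar = 10.3333 and ybar = -38.3333.
Intercept: b0 = -38.3333 - (-2.8750)(10.3333) = -8.6250.

-8.6250


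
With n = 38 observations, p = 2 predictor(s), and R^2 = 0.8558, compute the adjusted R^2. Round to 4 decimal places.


Using the formula:
(1 - 0.8558) = 0.1442.
Multiply by 37/35: 0.1442 * 37 = 5.3354, then 5.3354 / 35 = 0.1524.
Adj R^2 = 1 - 0.1524 = 0.8476.

0.8476


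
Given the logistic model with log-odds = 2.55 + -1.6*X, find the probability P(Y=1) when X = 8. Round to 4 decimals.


Linear predictor: z = 2.55 + -1.6 * 8 = -10.2500.
P = 1/(1 + exp(10.2500)) = 1/(1 + 28282.5419) = 0.0000.

0.0000


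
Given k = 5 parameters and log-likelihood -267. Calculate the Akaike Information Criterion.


AIC = 2k - 2*loglik = 2(5) - 2(-267).
= 10 + 534 = 544.

544


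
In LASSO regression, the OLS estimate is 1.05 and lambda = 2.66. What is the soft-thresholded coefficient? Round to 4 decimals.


|beta_OLS| = 1.05.
lambda = 2.66.
Since |beta| <= lambda, the coefficient is set to 0.
Result = 0.0000.

0.0000


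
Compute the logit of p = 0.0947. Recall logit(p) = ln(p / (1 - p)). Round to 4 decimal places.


The odds are p/(1-p) = 0.0947 / 0.9053 = 0.1046.
logit(p) = ln(0.1046) = -2.2576.

-2.2576


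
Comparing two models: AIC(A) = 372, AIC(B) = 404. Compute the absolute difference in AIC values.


Absolute difference = |372 - 404| = 32.
The model with lower AIC (A) is preferred.

32


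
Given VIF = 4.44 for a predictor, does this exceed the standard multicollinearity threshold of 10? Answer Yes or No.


Compare VIF = 4.44 to the threshold of 10.
4.44 < 10, so the answer is No.

No


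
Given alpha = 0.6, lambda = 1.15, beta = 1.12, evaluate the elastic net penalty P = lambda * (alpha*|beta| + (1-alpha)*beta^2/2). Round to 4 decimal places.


L1 component = 0.6 * |1.12| = 0.6720.
L2 component = 0.4 * 1.12^2 / 2 = 0.2509.
Penalty = 1.15 * (0.6720 + 0.2509) = 1.15 * 0.9229 = 1.0613.

1.0613


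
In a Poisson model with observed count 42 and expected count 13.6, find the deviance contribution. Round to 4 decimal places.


Compute y*ln(y/mu) = 42*ln(42/13.6) = 42*1.127600 = 47.359200.
y - mu = 28.4.
D = 2*(47.359200 - (28.4)) = 37.918400, which rounds to 37.9184.

37.9184


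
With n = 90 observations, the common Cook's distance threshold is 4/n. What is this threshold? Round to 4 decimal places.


The threshold is 4/n.
4/90 = 0.0444.

0.0444


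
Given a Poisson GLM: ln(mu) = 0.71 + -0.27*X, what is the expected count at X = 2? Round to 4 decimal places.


Compute eta = 0.71 + -0.27 * 2 = 0.1700.
Apply inverse link: mu = e^0.1700 = 1.1853.

1.1853


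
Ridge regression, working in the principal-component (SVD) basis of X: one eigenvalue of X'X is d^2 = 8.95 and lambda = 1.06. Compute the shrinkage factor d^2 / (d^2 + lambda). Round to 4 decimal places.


d^2 + lambda = 8.95 + 1.06 = 10.0100.
Shrinkage factor = 8.95/10.0100 = 0.8941.

0.8941


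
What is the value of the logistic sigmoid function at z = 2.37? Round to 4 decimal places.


First, exp(-2.3700) = 0.0935.
Then sigma(z) = 1/(1 + 0.0935) = 0.9145.

0.9145


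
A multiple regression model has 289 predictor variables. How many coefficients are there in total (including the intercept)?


Total coefficients = number of predictors + 1 (for the intercept).
= 289 + 1 = 290.

290


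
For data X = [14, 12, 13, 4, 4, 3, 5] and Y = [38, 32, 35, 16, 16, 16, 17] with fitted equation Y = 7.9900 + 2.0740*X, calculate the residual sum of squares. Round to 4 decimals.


For each point, residual = actual - predicted.
Residuals: [0.9740, -0.8780, 0.0480, -0.2860, -0.2860, 1.7880, -1.3600].
Sum of squared residuals = 6.9320.

6.9320


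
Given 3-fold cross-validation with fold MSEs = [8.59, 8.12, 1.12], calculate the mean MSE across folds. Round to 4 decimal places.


Add all fold MSEs: 17.8300.
Divide by k = 3: 17.8300/3 = 5.9433.

5.9433


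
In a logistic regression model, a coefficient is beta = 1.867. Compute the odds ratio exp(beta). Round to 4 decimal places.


The odds ratio is computed as:
OR = e^(1.867) = 6.4689.

6.4689


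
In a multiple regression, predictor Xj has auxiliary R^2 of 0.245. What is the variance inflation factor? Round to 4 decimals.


Using VIF = 1/(1 - R^2_j):
1 - 0.245 = 0.755.
VIF = 1.3245.

1.3245


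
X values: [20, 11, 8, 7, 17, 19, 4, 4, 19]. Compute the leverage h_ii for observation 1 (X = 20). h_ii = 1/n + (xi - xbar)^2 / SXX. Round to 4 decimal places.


Mean of X: xbar = 12.1111.
SXX = 356.8889.
For X = 20: h = 1/9 + (20 - 12.1111)^2/356.8889 = 0.2855.

0.2855


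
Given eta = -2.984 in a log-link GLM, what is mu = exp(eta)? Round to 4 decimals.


mu = exp(eta) = exp(-2.984).
= 0.0506.

0.0506


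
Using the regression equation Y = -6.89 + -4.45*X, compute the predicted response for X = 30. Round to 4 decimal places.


Predicted value:
Y = -6.89 + (-4.45)(30) = -6.89 + -133.5000 = -140.3900.

-140.3900


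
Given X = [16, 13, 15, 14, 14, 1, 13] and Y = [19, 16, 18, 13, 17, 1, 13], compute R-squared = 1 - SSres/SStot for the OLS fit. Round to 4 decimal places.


Fit the OLS line: b0 = -0.3934, b1 = 1.1599.
SSres = 15.7390.
SStot = 224.8571.
R^2 = 1 - 15.7390/224.8571 = 0.9300.

0.9300


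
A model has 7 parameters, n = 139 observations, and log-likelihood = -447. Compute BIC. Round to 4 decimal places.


Compute k*ln(n) = 7*ln(139) = 7*4.934474 = 34.541318.
Then -2*loglik = 894.
BIC = 34.541318 + 894 = 928.541318, which rounds to 928.5413.

928.5413


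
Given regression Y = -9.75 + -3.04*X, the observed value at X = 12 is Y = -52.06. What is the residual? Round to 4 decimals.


Fitted value at X = 12 is yhat = -9.75 + -3.04*12 = -46.2300.
Residual = -52.06 - -46.2300 = -5.8300.

-5.8300


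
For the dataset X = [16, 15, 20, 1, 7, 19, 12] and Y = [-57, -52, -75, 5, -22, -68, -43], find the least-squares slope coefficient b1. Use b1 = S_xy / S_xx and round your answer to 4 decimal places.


Calculate xbar = 12.8571, ybar = -44.5714.
S_xx = 278.8571, S_xy = -1137.5714.
Using b1 = S_xy / S_xx = -1137.5714 / 278.8571, we get b1 = -4.0794.

-4.0794


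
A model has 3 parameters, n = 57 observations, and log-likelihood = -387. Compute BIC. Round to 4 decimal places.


k * ln(n) = 3 * ln(57) = 3 * 4.043051 = 12.129153.
-2 * loglik = -2 * (-387) = 774.
BIC = 12.129153 + 774 = 786.129153, which rounds to 786.1292.

786.1292


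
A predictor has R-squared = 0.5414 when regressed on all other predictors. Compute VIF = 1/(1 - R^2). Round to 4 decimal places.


Using VIF = 1/(1 - R^2_j):
1 - 0.5414 = 0.4586.
VIF = 2.1805.

2.1805


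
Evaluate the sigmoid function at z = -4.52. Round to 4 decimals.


Compute exp(4.5200) = 91.8356.
Sigmoid = 1 / (1 + 91.8356) = 1 / 92.8356 = 0.0108.

0.0108


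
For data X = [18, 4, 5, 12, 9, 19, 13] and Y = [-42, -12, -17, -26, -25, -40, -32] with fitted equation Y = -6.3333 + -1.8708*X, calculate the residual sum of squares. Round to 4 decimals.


For each point, residual = actual - predicted.
Residuals: [-1.9923, 1.8165, -1.3127, 2.7829, -1.8295, 1.8785, -1.3463].
Sum of squared residuals = 25.4250.

25.4250


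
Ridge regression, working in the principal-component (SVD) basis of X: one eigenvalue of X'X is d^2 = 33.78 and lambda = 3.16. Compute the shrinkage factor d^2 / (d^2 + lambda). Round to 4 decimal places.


Denominator = d^2 + lambda = 33.78 + 3.16 = 36.9400.
Shrinkage = 33.78 / 36.9400 = 0.9145.

0.9145


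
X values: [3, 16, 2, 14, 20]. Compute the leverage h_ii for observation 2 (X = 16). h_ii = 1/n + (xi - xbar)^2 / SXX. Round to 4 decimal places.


Mean of X: xbar = 11.0000.
SXX = 260.0000.
For X = 16: h = 1/5 + (16 - 11.0000)^2/260.0000 = 0.2962.

0.2962


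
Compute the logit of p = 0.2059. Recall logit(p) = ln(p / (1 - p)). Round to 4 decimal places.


1 - p = 0.7941.
p/(1-p) = 0.2593.
logit = ln(0.2593) = -1.3498.

-1.3498


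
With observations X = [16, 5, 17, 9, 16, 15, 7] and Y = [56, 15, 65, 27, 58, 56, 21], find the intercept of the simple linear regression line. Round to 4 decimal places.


The slope is b1 = 4.1344.
Sample means are xbar = 12.1429 and ybar = 42.5714.
Intercept: b0 = 42.5714 - (4.1344)(12.1429) = -7.6315.

-7.6315


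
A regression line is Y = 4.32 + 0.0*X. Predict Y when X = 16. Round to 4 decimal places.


Plug X = 16 into Y = 4.32 + 0.0*X:
Y = 4.32 + 0.0000 = 4.3200.

4.3200


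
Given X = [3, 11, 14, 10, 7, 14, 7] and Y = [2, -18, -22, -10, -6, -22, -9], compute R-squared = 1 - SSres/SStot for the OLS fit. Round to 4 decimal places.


The fitted line is Y = 8.2719 + -2.1652*X.
SSres = 22.7617, SStot = 480.8571.
R^2 = 1 - SSres/SStot = 0.9527.

0.9527


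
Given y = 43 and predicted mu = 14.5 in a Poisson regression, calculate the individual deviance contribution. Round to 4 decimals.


y/mu = 43/14.5 = 2.965517 (approx.), and ln(43/14.5) = 1.087051.
y * ln(y/mu) = 43 * 1.087051 = 46.743193.
y - mu = 28.5.
D = 2 * (46.743193 - 28.5) = 36.486386, which rounds to 36.4864.

36.4864


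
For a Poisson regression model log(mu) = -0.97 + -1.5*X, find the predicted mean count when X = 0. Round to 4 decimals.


eta = -0.97 + -1.5 * 0 = -0.9700.
mu = exp(-0.9700) = 0.3791.

0.3791


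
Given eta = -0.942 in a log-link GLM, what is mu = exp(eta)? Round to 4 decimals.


mu = exp(eta) = exp(-0.942).
= 0.3898.

0.3898


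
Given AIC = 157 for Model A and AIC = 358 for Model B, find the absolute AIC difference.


Absolute difference = |157 - 358| = 201.
The model with lower AIC (A) is preferred.

201


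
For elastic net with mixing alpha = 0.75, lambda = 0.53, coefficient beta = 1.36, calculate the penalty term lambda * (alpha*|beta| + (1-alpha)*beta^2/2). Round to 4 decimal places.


Compute:
L1 = 0.75 * 1.36 = 1.0200.
L2 = 0.25 * 1.36^2 / 2 = 0.2312.
Penalty = 0.53 * (1.0200 + 0.2312) = 0.6631.

0.6631


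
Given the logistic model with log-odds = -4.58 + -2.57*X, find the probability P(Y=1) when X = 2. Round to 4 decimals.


Linear predictor: z = -4.58 + -2.57 * 2 = -9.7200.
P = 1/(1 + exp(9.7200)) = 1/(1 + 16647.2447) = 0.0001.

0.0001


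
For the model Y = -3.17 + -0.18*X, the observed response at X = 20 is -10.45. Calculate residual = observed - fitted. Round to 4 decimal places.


Predicted = -3.17 + -0.18 * 20 = -6.7700.
Residual = -10.45 - -6.7700 = -3.6800.

-3.6800


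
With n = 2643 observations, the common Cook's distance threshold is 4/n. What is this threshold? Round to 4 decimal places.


The threshold is 4/n.
4/2643 = 0.0015.

0.0015


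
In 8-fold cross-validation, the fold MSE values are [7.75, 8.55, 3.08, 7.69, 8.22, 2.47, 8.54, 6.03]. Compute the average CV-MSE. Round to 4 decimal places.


Sum of fold MSEs = 52.3300.
Average = 52.3300 / 8 = 6.5413.

6.5413


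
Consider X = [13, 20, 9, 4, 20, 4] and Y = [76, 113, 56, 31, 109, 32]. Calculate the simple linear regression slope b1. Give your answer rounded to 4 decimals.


Calculate xbar = 11.6667, ybar = 69.5000.
S_xx = 265.3333, S_xy = 1319.0000.
Using b1 = S_xy / S_xx = 1319.0000 / 265.3333, we get b1 = 4.9711.

4.9711


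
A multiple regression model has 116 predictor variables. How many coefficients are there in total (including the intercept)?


Including the intercept, the model has 116 predictor coefficients + 1 intercept.
Total = 117.

117


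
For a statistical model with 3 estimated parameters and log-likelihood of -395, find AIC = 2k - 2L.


Compute:
2k = 2*3 = 6.
-2*loglik = -2*(-395) = 790.
AIC = 6 + 790 = 796.

796


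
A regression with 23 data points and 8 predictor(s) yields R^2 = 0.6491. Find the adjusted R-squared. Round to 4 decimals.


Adjusted R^2 = 1 - (1 - R^2) * (n-1)/(n-p-1).
(1 - R^2) = 0.3509.
(n-1)/(n-p-1) = 22/14.
(1 - R^2) * (n-1) = 0.3509 * 22 = 7.7198.
Divide by (n-p-1): 7.7198 / 14 = 0.5514.
Adj R^2 = 1 - 0.5514 = 0.4486.

0.4486


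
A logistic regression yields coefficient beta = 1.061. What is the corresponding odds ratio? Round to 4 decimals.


Odds ratio = exp(beta) = exp(1.061).
= 2.8893.

2.8893


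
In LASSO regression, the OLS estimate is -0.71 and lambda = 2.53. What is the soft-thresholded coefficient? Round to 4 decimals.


Check: |-0.71| = 0.71 vs lambda = 2.53.
Since |beta| <= lambda, the coefficient is set to 0.
Soft-thresholded coefficient = 0.0000.

0.0000


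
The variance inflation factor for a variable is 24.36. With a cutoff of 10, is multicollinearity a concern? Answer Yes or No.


The threshold is 10.
VIF = 24.36 is >= 10.
Multicollinearity indication: Yes.

Yes


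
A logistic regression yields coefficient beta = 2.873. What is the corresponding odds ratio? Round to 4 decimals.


Odds ratio = exp(beta) = exp(2.873).
= 17.6900.

17.6900


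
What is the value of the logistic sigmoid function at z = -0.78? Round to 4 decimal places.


exp(0.7800) = 2.1815.
1 + exp(-z) = 3.1815.
sigmoid = 1/3.1815 = 0.3143.

0.3143


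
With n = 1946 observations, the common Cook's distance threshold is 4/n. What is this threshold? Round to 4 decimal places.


The threshold is 4/n.
4/1946 = 0.0021.

0.0021


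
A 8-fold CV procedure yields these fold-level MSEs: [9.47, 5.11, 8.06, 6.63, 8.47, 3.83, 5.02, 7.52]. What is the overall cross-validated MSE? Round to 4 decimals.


Total MSE across folds = 54.1100.
CV-MSE = 54.1100/8 = 6.7638.

6.7638


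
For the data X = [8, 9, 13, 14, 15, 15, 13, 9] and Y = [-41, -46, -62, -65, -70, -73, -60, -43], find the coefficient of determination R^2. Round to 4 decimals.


The fitted line is Y = -5.7759 + -4.3103*X.
SSres = 16.4138, SStot = 1094.0000.
R^2 = 1 - SSres/SStot = 0.9850.

0.9850


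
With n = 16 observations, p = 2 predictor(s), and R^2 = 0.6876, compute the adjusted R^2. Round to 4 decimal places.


Plug in: Adj R^2 = 1 - (1 - 0.6876) * 15/13.
= 1 - 0.3124 * 15/13
= 1 - 4.6860 / 13
= 1 - 0.3605 = 0.6395.

0.6395


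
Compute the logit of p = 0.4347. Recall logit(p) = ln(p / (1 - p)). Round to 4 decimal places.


The odds are p/(1-p) = 0.4347 / 0.5653 = 0.7690.
logit(p) = ln(0.7690) = -0.2627.

-0.2627


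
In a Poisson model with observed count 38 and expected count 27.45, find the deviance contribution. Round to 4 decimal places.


y/mu = 38/27.45 = 1.384335 (approx.), and ln(38/27.45) = 0.325220.
y * ln(y/mu) = 38 * 0.325220 = 12.358360.
y - mu = 10.55.
D = 2 * (12.358360 - 10.55) = 3.616720, which rounds to 3.6167.

3.6167


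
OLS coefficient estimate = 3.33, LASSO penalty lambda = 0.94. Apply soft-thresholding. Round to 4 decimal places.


|beta_OLS| = 3.33.
lambda = 0.94.
Since |beta| > lambda, coefficient = sign(beta)*(|beta| - lambda) = 2.3900.
Result = 2.3900.

2.3900


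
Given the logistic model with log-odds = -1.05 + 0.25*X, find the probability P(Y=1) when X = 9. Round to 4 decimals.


z = -1.05 + 0.25 * 9 = 1.2000.
Sigmoid: P = 1 / (1 + exp(-1.2000)) = 0.7685.

0.7685


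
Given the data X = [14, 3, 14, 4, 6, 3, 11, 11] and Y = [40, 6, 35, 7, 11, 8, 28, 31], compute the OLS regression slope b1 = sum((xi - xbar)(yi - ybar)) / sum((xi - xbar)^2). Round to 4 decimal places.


First compute the means: xbar = 8.2500, ybar = 20.7500.
Then S_xx = sum((xi - xbar)^2) = 159.5000.
S_xy = sum((xi - xbar)(yi - ybar)) = 465.5000.
b1 = S_xy / S_xx = 465.5000 / 159.5000 = 2.9185.

2.9185


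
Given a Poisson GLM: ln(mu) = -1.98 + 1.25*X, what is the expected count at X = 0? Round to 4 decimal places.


Compute eta = -1.98 + 1.25 * 0 = -1.9800.
Apply inverse link: mu = e^-1.9800 = 0.1381.

0.1381


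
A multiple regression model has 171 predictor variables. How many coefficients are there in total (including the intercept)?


Each predictor gets one coefficient, plus one intercept.
Total parameters = 171 + 1 = 172.

172


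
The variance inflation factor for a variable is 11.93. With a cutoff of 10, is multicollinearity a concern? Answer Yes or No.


Compare VIF = 11.93 to the threshold of 10.
11.93 >= 10, so the answer is Yes.

Yes


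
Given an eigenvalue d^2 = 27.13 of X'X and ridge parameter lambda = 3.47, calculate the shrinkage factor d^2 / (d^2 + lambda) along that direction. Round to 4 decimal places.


Denominator = d^2 + lambda = 27.13 + 3.47 = 30.6000.
Shrinkage = 27.13 / 30.6000 = 0.8866.

0.8866


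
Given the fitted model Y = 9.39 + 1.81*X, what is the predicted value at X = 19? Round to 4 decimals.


Predicted value:
Y = 9.39 + (1.81)(19) = 9.39 + 34.3900 = 43.7800.

43.7800


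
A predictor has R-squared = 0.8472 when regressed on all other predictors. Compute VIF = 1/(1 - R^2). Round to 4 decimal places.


Using VIF = 1/(1 - R^2_j):
1 - 0.8472 = 0.1528.
VIF = 6.5445.

6.5445


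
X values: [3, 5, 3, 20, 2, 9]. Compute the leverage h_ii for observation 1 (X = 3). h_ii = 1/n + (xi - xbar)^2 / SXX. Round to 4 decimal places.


Mean of X: xbar = 7.0000.
SXX = 234.0000.
For X = 3: h = 1/6 + (3 - 7.0000)^2/234.0000 = 0.2350.

0.2350


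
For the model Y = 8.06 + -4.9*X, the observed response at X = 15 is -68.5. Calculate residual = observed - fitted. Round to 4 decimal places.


Compute yhat = 8.06 + (-4.9)(15) = -65.4400.
Residual = actual - predicted = -68.5 - -65.4400 = -3.0600.

-3.0600


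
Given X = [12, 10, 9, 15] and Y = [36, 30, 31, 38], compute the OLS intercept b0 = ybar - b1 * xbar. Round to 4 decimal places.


The slope is b1 = 1.3571.
Sample means are xbar = 11.5000 and ybar = 33.7500.
Intercept: b0 = 33.7500 - (1.3571)(11.5000) = 18.1429.

18.1429


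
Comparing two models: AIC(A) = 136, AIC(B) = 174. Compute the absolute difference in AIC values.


Absolute difference = |136 - 174| = 38.
The model with lower AIC (A) is preferred.

38


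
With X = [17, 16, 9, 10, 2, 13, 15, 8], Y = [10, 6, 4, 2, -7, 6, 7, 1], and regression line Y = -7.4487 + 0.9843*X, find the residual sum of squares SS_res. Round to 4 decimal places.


For each point, residual = actual - predicted.
Residuals: [0.7156, -2.3001, 2.5900, -0.3943, -1.5199, 0.6528, -0.3158, 0.5743].
Sum of squared residuals = 15.8319.

15.8319


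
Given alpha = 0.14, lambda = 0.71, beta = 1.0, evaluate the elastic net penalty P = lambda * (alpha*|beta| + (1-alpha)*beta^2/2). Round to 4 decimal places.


Compute:
L1 = 0.14 * 1.0 = 0.1400.
L2 = 0.86 * 1.0^2 / 2 = 0.4300.
Penalty = 0.71 * (0.1400 + 0.4300) = 0.4047.

0.4047


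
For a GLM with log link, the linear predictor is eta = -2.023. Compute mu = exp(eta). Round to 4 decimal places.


Apply the inverse link:
mu = e^-2.023 = 0.1323.

0.1323


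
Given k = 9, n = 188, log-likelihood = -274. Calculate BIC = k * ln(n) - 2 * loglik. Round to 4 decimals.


k * ln(n) = 9 * ln(188) = 9 * 5.236442 = 47.127978.
-2 * loglik = -2 * (-274) = 548.
BIC = 47.127978 + 548 = 595.127978, which rounds to 595.1280.

595.1280


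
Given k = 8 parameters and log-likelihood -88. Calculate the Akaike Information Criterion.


AIC = 2*8 - 2*(-88).
= 16 + 176 = 192.

192


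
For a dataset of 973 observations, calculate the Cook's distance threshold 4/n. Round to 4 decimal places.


Cook's distance cutoff = 4/n = 4/973.
= 0.0041.

0.0041


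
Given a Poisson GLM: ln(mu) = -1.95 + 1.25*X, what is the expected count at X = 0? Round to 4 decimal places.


Compute eta = -1.95 + 1.25 * 0 = -1.9500.
Apply inverse link: mu = e^-1.9500 = 0.1423.

0.1423


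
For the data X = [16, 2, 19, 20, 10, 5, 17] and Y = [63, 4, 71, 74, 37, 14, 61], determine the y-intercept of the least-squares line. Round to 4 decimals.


The slope is b1 = 3.9633.
Sample means are xbar = 12.7143 and ybar = 46.2857.
Intercept: b0 = 46.2857 - (3.9633)(12.7143) = -4.1045.

-4.1045


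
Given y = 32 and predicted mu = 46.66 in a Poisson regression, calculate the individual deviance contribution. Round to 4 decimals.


Compute y*ln(y/mu) = 32*ln(32/46.66) = 32*-0.377151 = -12.068832.
y - mu = -14.66.
D = 2*(-12.068832 - (-14.66)) = 5.182336, which rounds to 5.1823.

5.1823


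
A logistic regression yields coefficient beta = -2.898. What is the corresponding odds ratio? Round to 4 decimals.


Odds ratio = exp(beta) = exp(-2.898).
= 0.0551.

0.0551


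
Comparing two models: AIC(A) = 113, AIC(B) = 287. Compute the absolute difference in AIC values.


Absolute difference = |113 - 287| = 174.
The model with lower AIC (A) is preferred.

174


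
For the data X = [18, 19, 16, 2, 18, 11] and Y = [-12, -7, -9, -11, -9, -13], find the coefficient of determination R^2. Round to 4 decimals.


The fitted line is Y = -12.3910 + 0.1589*X.
SSres = 19.4315, SStot = 24.8333.
R^2 = 1 - SSres/SStot = 0.2175.

0.2175


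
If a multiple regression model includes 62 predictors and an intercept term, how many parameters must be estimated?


Total coefficients = number of predictors + 1 (for the intercept).
= 62 + 1 = 63.

63


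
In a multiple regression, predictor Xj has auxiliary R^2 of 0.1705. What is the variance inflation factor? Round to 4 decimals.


Denominator: 1 - 0.1705 = 0.8295.
VIF = 1 / 0.8295 = 1.2055.

1.2055


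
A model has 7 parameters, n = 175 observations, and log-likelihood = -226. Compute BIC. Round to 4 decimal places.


Compute k*ln(n) = 7*ln(175) = 7*5.164786 = 36.153502.
Then -2*loglik = 452.
BIC = 36.153502 + 452 = 488.153502, which rounds to 488.1535.

488.1535


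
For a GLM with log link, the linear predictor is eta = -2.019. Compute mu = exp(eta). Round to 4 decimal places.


Apply the inverse link:
mu = e^-2.019 = 0.1328.

0.1328


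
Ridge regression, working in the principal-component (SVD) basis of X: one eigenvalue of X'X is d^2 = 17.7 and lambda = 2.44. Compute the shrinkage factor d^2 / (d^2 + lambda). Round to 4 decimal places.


d^2 + lambda = 17.7 + 2.44 = 20.1400.
Shrinkage factor = 17.7/20.1400 = 0.8788.

0.8788


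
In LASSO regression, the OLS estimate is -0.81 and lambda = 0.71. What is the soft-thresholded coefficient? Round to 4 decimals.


Check: |-0.81| = 0.81 vs lambda = 0.71.
Since |beta| > lambda, coefficient = sign(beta)*(|beta| - lambda) = -0.1000.
Soft-thresholded coefficient = -0.1000.

-0.1000


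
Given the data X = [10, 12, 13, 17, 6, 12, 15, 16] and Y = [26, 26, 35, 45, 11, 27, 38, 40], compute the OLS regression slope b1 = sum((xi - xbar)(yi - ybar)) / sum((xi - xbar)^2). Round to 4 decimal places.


First compute the means: xbar = 12.6250, ybar = 31.0000.
Then S_xx = sum((xi - xbar)^2) = 87.8750.
S_xy = sum((xi - xbar)(yi - ybar)) = 261.0000.
b1 = S_xy / S_xx = 261.0000 / 87.8750 = 2.9701.

2.9701


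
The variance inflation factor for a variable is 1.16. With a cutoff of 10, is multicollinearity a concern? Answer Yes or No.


Check: VIF = 1.16 vs threshold = 10.
Since 1.16 < 10, the answer is No.

No


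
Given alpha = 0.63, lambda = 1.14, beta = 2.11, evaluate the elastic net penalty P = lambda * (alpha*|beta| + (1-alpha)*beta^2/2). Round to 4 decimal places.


L1 component = 0.63 * |2.11| = 1.3293.
L2 component = 0.37 * 2.11^2 / 2 = 0.8236.
Penalty = 1.14 * (1.3293 + 0.8236) = 1.14 * 2.1529 = 2.4543.

2.4543


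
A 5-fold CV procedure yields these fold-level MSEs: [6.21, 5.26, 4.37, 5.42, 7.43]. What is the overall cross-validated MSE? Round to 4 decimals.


Total MSE across folds = 28.6900.
CV-MSE = 28.6900/5 = 5.7380.

5.7380


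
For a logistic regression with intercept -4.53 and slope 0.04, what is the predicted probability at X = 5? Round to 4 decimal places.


z = -4.53 + 0.04 * 5 = -4.3300.
Sigmoid: P = 1 / (1 + exp(4.3300)) = 0.0130.

0.0130


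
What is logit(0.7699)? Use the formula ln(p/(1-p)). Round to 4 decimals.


The odds are p/(1-p) = 0.7699 / 0.2301 = 3.3459.
logit(p) = ln(3.3459) = 1.2077.

1.2077


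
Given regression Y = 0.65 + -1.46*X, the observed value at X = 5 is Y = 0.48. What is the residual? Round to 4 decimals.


Compute yhat = 0.65 + (-1.46)(5) = -6.6500.
Residual = actual - predicted = 0.48 - -6.6500 = 7.1300.

7.1300


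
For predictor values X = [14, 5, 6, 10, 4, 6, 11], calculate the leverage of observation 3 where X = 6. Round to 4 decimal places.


Compute xbar = 8.0000 with n = 7 observations.
SXX = 82.0000.
Leverage = 1/7 + (6 - 8.0000)^2/82.0000 = 0.1916.

0.1916


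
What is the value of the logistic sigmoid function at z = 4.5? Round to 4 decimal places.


Compute exp(-4.5000) = 0.0111.
Sigmoid = 1 / (1 + 0.0111) = 1 / 1.0111 = 0.9890.

0.9890


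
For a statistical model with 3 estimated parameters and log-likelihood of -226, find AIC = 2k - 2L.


Compute:
2k = 2*3 = 6.
-2*loglik = -2*(-226) = 452.
AIC = 6 + 452 = 458.

458


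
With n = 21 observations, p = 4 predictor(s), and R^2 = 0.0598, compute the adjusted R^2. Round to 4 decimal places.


Adjusted R^2 = 1 - (1 - R^2) * (n-1)/(n-p-1).
(1 - R^2) = 0.9402.
(n-1)/(n-p-1) = 20/16.
(1 - R^2) * (n-1) = 0.9402 * 20 = 18.8040.
Divide by (n-p-1): 18.8040 / 16 = 1.1753.
Adj R^2 = 1 - 1.1753 = -0.1753.

-0.1753


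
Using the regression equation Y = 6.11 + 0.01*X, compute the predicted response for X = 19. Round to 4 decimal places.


Predicted value:
Y = 6.11 + (0.01)(19) = 6.11 + 0.1900 = 6.3000.

6.3000


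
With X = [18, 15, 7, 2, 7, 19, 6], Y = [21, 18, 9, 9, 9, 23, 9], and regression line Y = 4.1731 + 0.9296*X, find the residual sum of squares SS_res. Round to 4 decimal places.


For each point, residual = actual - predicted.
Residuals: [0.0941, -0.1171, -1.6803, 2.9677, -1.6803, 1.1645, -0.7507].
Sum of squared residuals = 16.3962.

16.3962


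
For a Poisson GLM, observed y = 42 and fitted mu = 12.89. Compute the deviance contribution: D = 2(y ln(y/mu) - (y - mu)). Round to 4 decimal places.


First: ln(42/12.89) = 1.181218.
Then: 42 * 1.181218 = 49.611156.
y - mu = 42 - 12.89 = 29.11.
D = 2(49.611156 - 29.11) = 41.002312, which rounds to 41.0023.

41.0023


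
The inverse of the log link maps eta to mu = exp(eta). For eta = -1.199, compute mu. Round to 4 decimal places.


Apply the inverse link:
mu = e^-1.199 = 0.3015.

0.3015


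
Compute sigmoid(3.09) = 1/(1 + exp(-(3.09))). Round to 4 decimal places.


exp(-3.0900) = 0.0455.
1 + exp(-z) = 1.0455.
sigmoid = 1/1.0455 = 0.9565.

0.9565


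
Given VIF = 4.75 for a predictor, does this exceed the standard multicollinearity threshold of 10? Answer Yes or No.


The threshold is 10.
VIF = 4.75 is < 10.
Multicollinearity indication: No.

No


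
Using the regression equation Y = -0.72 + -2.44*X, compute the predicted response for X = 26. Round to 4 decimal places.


Substitute X = 26 into the equation:
Y = -0.72 + -2.44 * 26 = -0.72 + -63.4400 = -64.1600.

-64.1600


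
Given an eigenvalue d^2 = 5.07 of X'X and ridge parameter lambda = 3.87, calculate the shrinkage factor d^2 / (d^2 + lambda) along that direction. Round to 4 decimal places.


d^2 + lambda = 5.07 + 3.87 = 8.9400.
Shrinkage factor = 5.07/8.9400 = 0.5671.

0.5671


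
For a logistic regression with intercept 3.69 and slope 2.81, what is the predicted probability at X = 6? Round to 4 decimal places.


Compute z = 3.69 + (2.81)(6) = 20.5500.
exp(-z) = 0.0000.
P = 1/(1 + 0.0000) = 1.0000.

1.0000


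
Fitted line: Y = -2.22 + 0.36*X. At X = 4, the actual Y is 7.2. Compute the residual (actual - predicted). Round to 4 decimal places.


Predicted = -2.22 + 0.36 * 4 = -0.7800.
Residual = 7.2 - -0.7800 = 7.9800.

7.9800


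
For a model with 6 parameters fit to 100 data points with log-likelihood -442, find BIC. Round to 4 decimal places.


k * ln(n) = 6 * ln(100) = 6 * 4.605170 = 27.631020.
-2 * loglik = -2 * (-442) = 884.
BIC = 27.631020 + 884 = 911.631020, which rounds to 911.6310.

911.6310


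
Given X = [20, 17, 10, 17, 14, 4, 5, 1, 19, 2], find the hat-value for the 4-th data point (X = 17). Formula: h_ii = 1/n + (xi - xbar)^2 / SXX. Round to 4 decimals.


Mean of X: xbar = 10.9000.
SXX = 492.9000.
For X = 17: h = 1/10 + (17 - 10.9000)^2/492.9000 = 0.1755.

0.1755


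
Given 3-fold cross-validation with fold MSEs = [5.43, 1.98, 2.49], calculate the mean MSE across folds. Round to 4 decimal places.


Add all fold MSEs: 9.9000.
Divide by k = 3: 9.9000/3 = 3.3000.

3.3000


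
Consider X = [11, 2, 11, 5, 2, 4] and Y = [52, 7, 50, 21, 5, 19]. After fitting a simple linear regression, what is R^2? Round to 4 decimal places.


Fit the OLS line: b0 = -3.1305, b1 = 4.9367.
SSres = 11.1516.
SStot = 2127.3333.
R^2 = 1 - 11.1516/2127.3333 = 0.9948.

0.9948


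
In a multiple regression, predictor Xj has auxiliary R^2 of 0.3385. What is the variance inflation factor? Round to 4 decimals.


VIF = 1 / (1 - 0.3385).
= 1 / 0.6615 = 1.5117.

1.5117


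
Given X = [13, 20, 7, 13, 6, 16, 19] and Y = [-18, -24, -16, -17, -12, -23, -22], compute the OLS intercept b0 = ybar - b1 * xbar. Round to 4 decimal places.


First find the slope: b1 = -0.7452.
Means: xbar = 13.4286, ybar = -18.8571.
b0 = ybar - b1 * xbar = -18.8571 - -0.7452 * 13.4286 = -8.8505.

-8.8505


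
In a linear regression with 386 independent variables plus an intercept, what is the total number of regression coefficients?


Total coefficients = number of predictors + 1 (for the intercept).
= 386 + 1 = 387.

387


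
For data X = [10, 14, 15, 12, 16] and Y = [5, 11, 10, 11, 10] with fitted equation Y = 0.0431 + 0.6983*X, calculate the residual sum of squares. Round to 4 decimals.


Predicted values from Y = 0.0431 + 0.6983*X.
Residuals: [-2.0261, 1.1807, -0.5176, 2.5773, -1.2159].
SSres = 13.8879.

13.8879


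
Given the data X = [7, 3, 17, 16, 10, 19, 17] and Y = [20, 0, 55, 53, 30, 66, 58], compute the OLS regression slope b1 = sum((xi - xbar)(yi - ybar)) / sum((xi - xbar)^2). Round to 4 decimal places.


Calculate xbar = 12.7143, ybar = 40.2857.
S_xx = 221.4286, S_xy = 877.5714.
Using b1 = S_xy / S_xx = 877.5714 / 221.4286, we get b1 = 3.9632.

3.9632


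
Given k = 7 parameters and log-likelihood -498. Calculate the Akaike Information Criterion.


Compute:
2k = 2*7 = 14.
-2*loglik = -2*(-498) = 996.
AIC = 14 + 996 = 1010.

1010


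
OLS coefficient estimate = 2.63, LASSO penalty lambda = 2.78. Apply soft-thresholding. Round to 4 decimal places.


Check: |2.63| = 2.63 vs lambda = 2.78.
Since |beta| <= lambda, the coefficient is set to 0.
Soft-thresholded coefficient = 0.0000.

0.0000


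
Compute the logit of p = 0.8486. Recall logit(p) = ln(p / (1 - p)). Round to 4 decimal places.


The odds are p/(1-p) = 0.8486 / 0.1514 = 5.6050.
logit(p) = ln(5.6050) = 1.7237.

1.7237


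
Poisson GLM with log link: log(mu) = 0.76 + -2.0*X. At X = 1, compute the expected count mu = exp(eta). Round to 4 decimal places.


Compute eta = 0.76 + -2.0 * 1 = -1.2400.
Apply inverse link: mu = e^-1.2400 = 0.2894.

0.2894


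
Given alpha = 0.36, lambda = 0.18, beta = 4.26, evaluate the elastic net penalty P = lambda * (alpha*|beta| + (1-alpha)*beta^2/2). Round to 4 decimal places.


alpha * |beta| = 0.36 * 4.26 = 1.5336.
(1-alpha) * beta^2/2 = 0.64 * 18.1476/2 = 5.8072.
Total = 0.18 * (1.5336 + 5.8072) = 1.3213.

1.3213


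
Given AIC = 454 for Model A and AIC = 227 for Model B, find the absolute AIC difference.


Compute |454 - 227| = 227.
Model B has the smaller AIC.

227


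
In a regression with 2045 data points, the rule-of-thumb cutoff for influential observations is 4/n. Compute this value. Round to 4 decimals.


Using the rule of thumb:
Threshold = 4 / 2045 = 0.0020.

0.0020


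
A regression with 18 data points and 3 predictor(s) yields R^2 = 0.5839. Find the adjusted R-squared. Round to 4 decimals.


Plug in: Adj R^2 = 1 - (1 - 0.5839) * 17/14.
= 1 - 0.4161 * 17/14
= 1 - 7.0737 / 14
= 1 - 0.5053 = 0.4947.

0.4947


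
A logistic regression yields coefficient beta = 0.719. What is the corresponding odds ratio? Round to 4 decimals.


Odds ratio = exp(beta) = exp(0.719).
= 2.0524.

2.0524


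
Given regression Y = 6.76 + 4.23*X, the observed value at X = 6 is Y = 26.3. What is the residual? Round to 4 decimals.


Fitted value at X = 6 is yhat = 6.76 + 4.23*6 = 32.1400.
Residual = 26.3 - 32.1400 = -5.8400.

-5.8400


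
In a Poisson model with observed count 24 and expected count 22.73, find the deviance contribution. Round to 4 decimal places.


y/mu = 24/22.73 = 1.055873 (approx.), and ln(24/22.73) = 0.054368.
y * ln(y/mu) = 24 * 0.054368 = 1.304832.
y - mu = 1.27.
D = 2 * (1.304832 - 1.27) = 0.069664, which rounds to 0.0697.

0.0697


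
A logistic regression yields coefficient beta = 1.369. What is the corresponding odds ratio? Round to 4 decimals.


The odds ratio is computed as:
OR = e^(1.369) = 3.9314.

3.9314


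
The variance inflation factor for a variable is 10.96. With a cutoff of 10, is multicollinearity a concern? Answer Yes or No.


The threshold is 10.
VIF = 10.96 is >= 10.
Multicollinearity indication: Yes.

Yes


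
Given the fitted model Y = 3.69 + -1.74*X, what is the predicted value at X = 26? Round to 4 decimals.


Plug X = 26 into Y = 3.69 + -1.74*X:
Y = 3.69 + -45.2400 = -41.5500.

-41.5500


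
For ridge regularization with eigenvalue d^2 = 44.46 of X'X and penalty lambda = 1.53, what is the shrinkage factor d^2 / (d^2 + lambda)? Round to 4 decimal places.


d^2 + lambda = 44.46 + 1.53 = 45.9900.
Shrinkage factor = 44.46/45.9900 = 0.9667.

0.9667


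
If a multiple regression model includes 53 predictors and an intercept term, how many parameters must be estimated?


Including the intercept, the model has 53 predictor coefficients + 1 intercept.
Total = 54.

54


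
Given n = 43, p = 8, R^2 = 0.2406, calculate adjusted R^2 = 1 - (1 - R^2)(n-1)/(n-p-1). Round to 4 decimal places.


Plug in: Adj R^2 = 1 - (1 - 0.2406) * 42/34.
= 1 - 0.7594 * 42/34
= 1 - 31.8948 / 34
= 1 - 0.9381 = 0.0619.

0.0619


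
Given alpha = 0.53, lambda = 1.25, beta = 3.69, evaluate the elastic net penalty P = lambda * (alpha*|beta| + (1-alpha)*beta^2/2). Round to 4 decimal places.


Compute:
L1 = 0.53 * 3.69 = 1.9557.
L2 = 0.47 * 3.69^2 / 2 = 3.1998.
Penalty = 1.25 * (1.9557 + 3.1998) = 6.4444.

6.4444


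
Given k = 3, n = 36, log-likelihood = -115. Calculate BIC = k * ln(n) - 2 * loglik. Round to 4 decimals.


Compute k*ln(n) = 3*ln(36) = 3*3.583519 = 10.750557.
Then -2*loglik = 230.
BIC = 10.750557 + 230 = 240.750557, which rounds to 240.7506.

240.7506


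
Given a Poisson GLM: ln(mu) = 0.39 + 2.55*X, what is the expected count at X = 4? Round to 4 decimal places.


Linear predictor: eta = 0.39 + (2.55)(4) = 10.5900.
Expected count: mu = exp(10.5900) = 39735.4891.

39735.4891
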